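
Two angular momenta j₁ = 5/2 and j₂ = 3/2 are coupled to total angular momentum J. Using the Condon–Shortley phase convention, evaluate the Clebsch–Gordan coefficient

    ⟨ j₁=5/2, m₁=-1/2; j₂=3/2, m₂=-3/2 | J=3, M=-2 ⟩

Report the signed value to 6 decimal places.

j₁+j₂−J=1  J+j₁−j₂=4  J−j₁+j₂=2  j₁+j₂+J+1=8
(j₁±m₁, j₂±m₂, J±M) = (2,3,0,3,1,5)
P² = 72
sum k=0..0:
  [0] +1/12 = 1/12
S = 1/12
C² = P²·S² = 1/2 ; C = +0.707107

+0.707107  (= +√(1/2))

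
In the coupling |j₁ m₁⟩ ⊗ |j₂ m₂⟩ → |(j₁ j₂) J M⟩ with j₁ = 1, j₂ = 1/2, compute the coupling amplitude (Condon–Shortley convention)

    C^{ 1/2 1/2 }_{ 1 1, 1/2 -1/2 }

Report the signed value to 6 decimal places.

√[2·1!1!0!/3! · 2!0!0!1!1!0!] = √(2/3)
  +(−1)^0/∏(0,1,0,0,1,0)! = 1  (running 1)
⟨..|..⟩ = √(2/3)·(1) = +0.816497

+√(2/3) ≈ +0.816497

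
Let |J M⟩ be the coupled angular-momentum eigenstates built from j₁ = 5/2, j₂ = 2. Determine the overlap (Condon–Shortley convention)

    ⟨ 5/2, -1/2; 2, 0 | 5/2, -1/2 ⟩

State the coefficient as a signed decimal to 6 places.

−√(8/35) ≈ -0.478091

√[6·2!3!2!/8! · 2!3!2!2!2!3!] = √(72/35)
  +(−1)^0/∏(0,2,3,2,0,0)! = 1/24  (running 1/24)
  +(−1)^1/∏(1,1,2,1,1,1)! = -1/2  (running -11/24)
  +(−1)^2/∏(2,0,1,0,2,2)! = 1/8  (running -1/3)
⟨..|..⟩ = √(72/35)·(-1/3) = -0.478091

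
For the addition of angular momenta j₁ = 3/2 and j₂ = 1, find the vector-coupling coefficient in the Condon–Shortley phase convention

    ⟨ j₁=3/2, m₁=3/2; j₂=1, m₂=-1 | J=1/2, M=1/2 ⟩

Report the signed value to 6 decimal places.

√[2·2!1!0!/4! · 3!0!0!2!1!0!] = √(2)
  +(−1)^0/∏(0,2,0,0,1,0)! = 1/2  (running 1/2)
⟨..|..⟩ = √(2)·(1/2) = +0.707107

+0.707107  (= +√(1/2))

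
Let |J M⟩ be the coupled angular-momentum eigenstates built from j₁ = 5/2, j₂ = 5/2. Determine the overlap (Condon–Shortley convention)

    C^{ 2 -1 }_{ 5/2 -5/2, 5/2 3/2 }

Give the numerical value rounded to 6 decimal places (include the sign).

-0.597614  (= −√(5/14))

j₁+j₂−J=3  J+j₁−j₂=2  J−j₁+j₂=2  j₁+j₂+J+1=8
(j₁±m₁, j₂±m₂, J±M) = (0,5,4,1,1,3)
P² = 360/7
sum k=3..3:
  [3] −1/12 = -1/12
S = -1/12
C² = P²·S² = 5/14 ; C = -0.597614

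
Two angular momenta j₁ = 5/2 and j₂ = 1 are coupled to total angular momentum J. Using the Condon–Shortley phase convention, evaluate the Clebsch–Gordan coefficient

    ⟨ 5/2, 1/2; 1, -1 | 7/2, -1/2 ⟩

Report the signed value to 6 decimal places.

+0.534522

√[8·0!5!2!/8! · 3!2!0!2!3!4!] = √(1152/7)
  +(−1)^0/∏(0,0,2,0,3,2)! = 1/24  (running 1/24)
⟨..|..⟩ = √(1152/7)·(1/24) = +0.534522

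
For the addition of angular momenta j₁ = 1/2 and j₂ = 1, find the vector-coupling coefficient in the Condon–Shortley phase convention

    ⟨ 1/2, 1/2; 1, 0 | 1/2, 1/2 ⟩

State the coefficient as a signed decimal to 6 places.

+√(1/3) ≈ +0.577350

√[2·1!0!1!/3! · 1!0!1!1!1!0!] = √(1/3)
  +(−1)^0/∏(0,1,0,1,0,0)! = 1  (running 1)
⟨..|..⟩ = √(1/3)·(1) = +0.577350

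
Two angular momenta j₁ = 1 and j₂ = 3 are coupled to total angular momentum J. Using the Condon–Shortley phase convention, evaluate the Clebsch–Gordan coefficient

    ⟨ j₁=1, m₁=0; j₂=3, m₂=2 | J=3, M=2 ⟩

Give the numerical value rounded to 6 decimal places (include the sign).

j₁+j₂−J=1  J+j₁−j₂=1  J−j₁+j₂=5  j₁+j₂+J+1=8
(j₁±m₁, j₂±m₂, J±M) = (1,1,5,1,5,1)
P² = 300
sum k=0..1:
  [0] +1/120 = 1/120
  [1] −1/24 = -1/24
S = -1/30
C² = P²·S² = 1/3 ; C = -0.577350

-0.577350  (= −√(1/3))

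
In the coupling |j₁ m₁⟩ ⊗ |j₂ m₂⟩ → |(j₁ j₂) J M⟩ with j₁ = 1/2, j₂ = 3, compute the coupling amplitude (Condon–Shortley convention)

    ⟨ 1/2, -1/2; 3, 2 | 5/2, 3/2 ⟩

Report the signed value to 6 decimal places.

j₁+j₂−J=1  J+j₁−j₂=0  J−j₁+j₂=5  j₁+j₂+J+1=7
(j₁±m₁, j₂±m₂, J±M) = (0,1,5,1,4,1)
P² = 2880/7
sum k=1..1:
  [1] −1/24 = -1/24
S = -1/24
C² = P²·S² = 5/7 ; C = -0.845154

-0.845154  (= −√(5/7))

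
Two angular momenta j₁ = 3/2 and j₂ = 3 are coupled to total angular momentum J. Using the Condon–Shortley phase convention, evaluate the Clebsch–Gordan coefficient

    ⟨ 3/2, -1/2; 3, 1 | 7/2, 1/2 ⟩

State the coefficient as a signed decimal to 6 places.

√[8·1!2!5!/9! · 1!2!4!2!4!3!] = √(512/7)
  +(−1)^0/∏(0,1,2,4,0,1)! = 1/48  (running 1/48)
  +(−1)^1/∏(1,0,1,3,1,2)! = -1/12  (running -1/16)
⟨..|..⟩ = √(512/7)·(-1/16) = -0.534522

-0.534522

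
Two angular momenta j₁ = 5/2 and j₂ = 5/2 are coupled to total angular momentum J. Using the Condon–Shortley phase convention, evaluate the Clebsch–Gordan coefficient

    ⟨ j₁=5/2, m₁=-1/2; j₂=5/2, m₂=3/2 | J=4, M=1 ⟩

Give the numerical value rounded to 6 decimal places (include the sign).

−√(5/14) = -0.597614

j₁+j₂−J=1  J+j₁−j₂=4  J−j₁+j₂=4  j₁+j₂+J+1=10
(j₁±m₁, j₂±m₂, J±M) = (2,3,4,1,5,3)
P² = 10368/35
sum k=0..1:
  [0] +1/144 = 1/144
  [1] −1/24 = -1/24
S = -5/144
C² = P²·S² = 5/14 ; C = -0.597614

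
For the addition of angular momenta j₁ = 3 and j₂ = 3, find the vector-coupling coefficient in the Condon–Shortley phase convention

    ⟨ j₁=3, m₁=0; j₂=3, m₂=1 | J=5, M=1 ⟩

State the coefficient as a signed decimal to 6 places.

triangle: 1!*5!*5!/12! = 14400/479001600
(j±m)!: 3!*3!*4!*2!*6!*4! = 29859840
prefactor² = (2J+1)*Δ*N² = 69120/7
  k=0: +1/(0!*1!*3!*4!*2!*1!) = 1/288
  k=1: −1/(1!*0!*2!*3!*3!*2!) = -1/144
Σ = -1/288  ⇒  CG² = 69120/7*(-1/288)² = 5/42
CG = −√(5/42) = -0.345033

−√(5/42) = -0.345033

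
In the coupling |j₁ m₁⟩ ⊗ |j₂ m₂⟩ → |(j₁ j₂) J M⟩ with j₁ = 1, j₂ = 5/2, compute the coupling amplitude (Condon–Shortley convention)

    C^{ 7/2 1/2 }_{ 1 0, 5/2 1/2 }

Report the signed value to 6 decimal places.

√[8·0!2!5!/8! · 1!1!3!2!4!3!] = √(576/7)
  +(−1)^0/∏(0,0,1,3,1,2)! = 1/12  (running 1/12)
⟨..|..⟩ = √(576/7)·(1/12) = +0.755929

+√(4/7) = +0.755929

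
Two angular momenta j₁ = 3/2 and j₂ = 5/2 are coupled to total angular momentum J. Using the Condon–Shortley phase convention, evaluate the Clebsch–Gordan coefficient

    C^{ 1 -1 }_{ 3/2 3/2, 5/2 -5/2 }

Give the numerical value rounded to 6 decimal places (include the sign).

triangle: 3!×0!×2!/6! = 12/720
(j±m)!: 3!×0!×0!×5!×0!×2! = 1440
prefactor² = (2J+1)×Δ×N² = 72
  k=0: +1/(0!×3!×0!×0!×0!×2!) = 1/12
Σ = 1/12  ⇒  CG² = 72×1/12² = 1/2
CG = +√(1/2) = +0.707107

+0.707107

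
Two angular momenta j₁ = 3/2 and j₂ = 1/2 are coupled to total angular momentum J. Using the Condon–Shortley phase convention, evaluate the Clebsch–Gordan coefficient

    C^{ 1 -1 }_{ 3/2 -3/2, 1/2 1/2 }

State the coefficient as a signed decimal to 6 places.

j₁+j₂−J=1  J+j₁−j₂=2  J−j₁+j₂=0  j₁+j₂+J+1=4
(j₁±m₁, j₂±m₂, J±M) = (0,3,1,0,0,2)
P² = 3
sum k=1..1:
  [1] −1/2 = -1/2
S = -1/2
C² = P²·S² = 3/4 ; C = -0.866025

-0.866025  (= −√(3/4))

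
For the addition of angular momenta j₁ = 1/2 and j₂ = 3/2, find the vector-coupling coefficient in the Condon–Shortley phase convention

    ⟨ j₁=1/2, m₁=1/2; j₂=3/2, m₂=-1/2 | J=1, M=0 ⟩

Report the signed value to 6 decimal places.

+√(1/2) ≈ +0.707107

j₁+j₂−J=1  J+j₁−j₂=0  J−j₁+j₂=2  j₁+j₂+J+1=4
(j₁±m₁, j₂±m₂, J±M) = (1,0,1,2,1,1)
P² = 1/2
sum k=0..0:
  [0] +1/1 = 1
S = 1
C² = P²·S² = 1/2 ; C = +0.707107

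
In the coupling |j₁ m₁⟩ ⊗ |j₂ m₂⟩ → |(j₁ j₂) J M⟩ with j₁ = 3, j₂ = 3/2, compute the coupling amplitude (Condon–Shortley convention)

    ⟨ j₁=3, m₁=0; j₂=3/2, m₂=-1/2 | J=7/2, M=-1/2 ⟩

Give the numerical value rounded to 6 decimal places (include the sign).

triangle: 1!*5!*2!/9! = 240/362880
(j±m)!: 3!*3!*1!*2!*3!*4! = 10368
prefactor² = (2J+1)*Δ*N² = 384/7
  k=0: +1/(0!*1!*3!*1!*2!*1!) = 1/12
  k=1: −1/(1!*0!*2!*0!*3!*2!) = -1/24
Σ = 1/24  ⇒  CG² = 384/7*1/24² = 2/21
CG = +√(2/21) = +0.308607

+√(2/21) = +0.308607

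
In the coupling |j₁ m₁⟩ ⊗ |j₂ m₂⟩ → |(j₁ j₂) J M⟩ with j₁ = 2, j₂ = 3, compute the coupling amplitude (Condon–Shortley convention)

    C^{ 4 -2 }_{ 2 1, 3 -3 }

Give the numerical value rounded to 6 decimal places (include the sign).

+0.439155  (= +√(27/140))

j₁+j₂−J=1  J+j₁−j₂=3  J−j₁+j₂=5  j₁+j₂+J+1=10
(j₁±m₁, j₂±m₂, J±M) = (3,1,0,6,2,6)
P² = 77760/7
sum k=0..0:
  [0] +1/240 = 1/240
S = 1/240
C² = P²·S² = 27/140 ; C = +0.439155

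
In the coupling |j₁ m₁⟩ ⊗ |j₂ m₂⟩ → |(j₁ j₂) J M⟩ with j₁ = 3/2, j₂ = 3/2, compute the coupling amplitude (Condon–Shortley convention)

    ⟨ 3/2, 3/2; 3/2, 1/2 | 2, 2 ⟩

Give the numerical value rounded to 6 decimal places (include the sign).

j₁+j₂−J=1  J+j₁−j₂=2  J−j₁+j₂=2  j₁+j₂+J+1=6
(j₁±m₁, j₂±m₂, J±M) = (3,0,2,1,4,0)
P² = 8
sum k=0..0:
  [0] +1/4 = 1/4
S = 1/4
C² = P²·S² = 1/2 ; C = +0.707107

+0.707107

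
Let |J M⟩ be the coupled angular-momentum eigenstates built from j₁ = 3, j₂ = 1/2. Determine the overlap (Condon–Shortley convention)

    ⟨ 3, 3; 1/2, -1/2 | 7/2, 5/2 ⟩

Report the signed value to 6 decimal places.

j₁+j₂−J=0  J+j₁−j₂=6  J−j₁+j₂=1  j₁+j₂+J+1=8
(j₁±m₁, j₂±m₂, J±M) = (6,0,0,1,6,1)
P² = 518400/7
sum k=0..0:
  [0] +1/720 = 1/720
S = 1/720
C² = P²·S² = 1/7 ; C = +0.377964

+√(1/7) = +0.377964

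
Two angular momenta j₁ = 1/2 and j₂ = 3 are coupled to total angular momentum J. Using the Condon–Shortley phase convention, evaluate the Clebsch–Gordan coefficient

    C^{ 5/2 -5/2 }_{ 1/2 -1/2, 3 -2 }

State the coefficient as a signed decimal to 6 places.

-0.377964  (= −√(1/7))

√[6·1!0!5!/7! · 0!1!1!5!0!5!] = √(14400/7)
  +(−1)^1/∏(1,0,0,0,0,5)! = -1/120  (running -1/120)
⟨..|..⟩ = √(14400/7)·(-1/120) = -0.377964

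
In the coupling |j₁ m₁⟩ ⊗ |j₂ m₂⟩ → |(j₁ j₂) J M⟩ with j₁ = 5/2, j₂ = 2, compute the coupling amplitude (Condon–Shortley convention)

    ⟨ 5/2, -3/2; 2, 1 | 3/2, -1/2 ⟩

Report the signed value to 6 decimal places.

+0.138013  (= +√(2/105))

triangle: 3!×2!×1!/7! = 12/5040
(j±m)!: 1!×4!×3!×1!×1!×2! = 288
prefactor² = (2J+1)×Δ×N² = 96/35
  k=2: +1/(2!×1!×2!×1!×0!×0!) = 1/4
  k=3: −1/(3!×0!×1!×0!×1!×1!) = -1/6
Σ = 1/12  ⇒  CG² = 96/35×1/12² = 2/105
CG = +√(2/105) = +0.138013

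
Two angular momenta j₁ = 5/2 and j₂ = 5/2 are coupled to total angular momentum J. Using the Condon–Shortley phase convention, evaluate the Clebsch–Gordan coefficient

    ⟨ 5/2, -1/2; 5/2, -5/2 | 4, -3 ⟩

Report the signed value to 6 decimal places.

√[9·1!4!4!/10! · 2!3!0!5!1!7!] = √(10368)
  +(−1)^0/∏(0,1,3,0,1,4)! = 1/144  (running 1/144)
⟨..|..⟩ = √(10368)·(1/144) = +0.707107

+√(1/2) ≈ +0.707107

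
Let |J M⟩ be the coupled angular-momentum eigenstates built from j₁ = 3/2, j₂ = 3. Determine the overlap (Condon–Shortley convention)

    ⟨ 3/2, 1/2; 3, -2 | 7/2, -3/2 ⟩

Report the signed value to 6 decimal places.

+√(3/7) ≈ +0.654654

√[8·1!2!5!/9! · 2!1!1!5!2!5!] = √(6400/21)
  +(−1)^0/∏(0,1,1,1,1,4)! = 1/24  (running 1/24)
  +(−1)^1/∏(1,0,0,0,2,5)! = -1/240  (running 3/80)
⟨..|..⟩ = √(6400/21)·(3/80) = +0.654654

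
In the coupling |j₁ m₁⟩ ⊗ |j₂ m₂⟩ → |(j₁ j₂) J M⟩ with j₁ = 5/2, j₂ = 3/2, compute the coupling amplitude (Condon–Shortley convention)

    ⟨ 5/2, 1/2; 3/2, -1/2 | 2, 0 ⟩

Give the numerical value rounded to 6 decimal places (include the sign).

−√(1/14) = -0.267261

triangle: 2!×3!×1!/7! = 12/5040
(j±m)!: 3!×2!×1!×2!×2!×2! = 96
prefactor² = (2J+1)×Δ×N² = 8/7
  k=0: +1/(0!×2!×2!×1!×1!×0!) = 1/4
  k=1: −1/(1!×1!×1!×0!×2!×1!) = -1/2
Σ = -1/4  ⇒  CG² = 8/7×(-1/4)² = 1/14
CG = −√(1/14) = -0.267261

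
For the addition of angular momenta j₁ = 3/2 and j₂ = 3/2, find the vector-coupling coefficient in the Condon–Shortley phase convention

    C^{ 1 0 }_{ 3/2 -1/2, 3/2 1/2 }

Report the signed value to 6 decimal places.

triangle: 2!×1!×1!/5! = 2/120
(j±m)!: 1!×2!×2!×1!×1!×1! = 4
prefactor² = (2J+1)×Δ×N² = 1/5
  k=1: −1/(1!×1!×1!×1!×0!×0!) = -1
  k=2: +1/(2!×0!×0!×0!×1!×1!) = 1/2
Σ = -1/2  ⇒  CG² = 1/5×(-1/2)² = 1/20
CG = −√(1/20) = -0.223607

−√(1/20) = -0.223607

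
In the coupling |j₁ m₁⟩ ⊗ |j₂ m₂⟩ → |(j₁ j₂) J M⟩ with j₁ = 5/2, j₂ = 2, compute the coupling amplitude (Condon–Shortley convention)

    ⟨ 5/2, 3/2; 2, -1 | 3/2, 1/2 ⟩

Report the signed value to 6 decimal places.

-0.138013

√[4·3!2!1!/7! · 4!1!1!3!2!1!] = √(96/35)
  +(−1)^0/∏(0,3,1,1,1,0)! = 1/6  (running 1/6)
  +(−1)^1/∏(1,2,0,0,2,1)! = -1/4  (running -1/12)
⟨..|..⟩ = √(96/35)·(-1/12) = -0.138013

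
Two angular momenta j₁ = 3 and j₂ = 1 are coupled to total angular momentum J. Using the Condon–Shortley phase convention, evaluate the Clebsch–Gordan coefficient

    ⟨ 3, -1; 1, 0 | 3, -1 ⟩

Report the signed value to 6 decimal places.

triangle: 1!×5!×1!/8! = 120/40320
(j±m)!: 2!×4!×1!×1!×2!×4! = 2304
prefactor² = (2J+1)×Δ×N² = 48
  k=0: +1/(0!×1!×4!×1!×1!×0!) = 1/24
  k=1: −1/(1!×0!×3!×0!×2!×1!) = -1/12
Σ = -1/24  ⇒  CG² = 48×(-1/24)² = 1/12
CG = −√(1/12) = -0.288675

-0.288675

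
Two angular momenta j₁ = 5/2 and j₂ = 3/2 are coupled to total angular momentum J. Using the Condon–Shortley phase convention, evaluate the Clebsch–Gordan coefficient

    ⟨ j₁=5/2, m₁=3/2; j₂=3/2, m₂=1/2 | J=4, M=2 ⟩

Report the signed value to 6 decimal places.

triangle: 0!*5!*3!/9! = 720/362880
(j±m)!: 4!*1!*2!*1!*6!*2! = 69120
prefactor² = (2J+1)*Δ*N² = 8640/7
  k=0: +1/(0!*0!*1!*2!*4!*1!) = 1/48
Σ = 1/48  ⇒  CG² = 8640/7*1/48² = 15/28
CG = +√(15/28) = +0.731925

+√(15/28) = +0.731925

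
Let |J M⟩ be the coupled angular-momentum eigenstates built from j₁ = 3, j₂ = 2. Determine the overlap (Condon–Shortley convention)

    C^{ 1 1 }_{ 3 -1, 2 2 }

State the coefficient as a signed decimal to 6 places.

j₁+j₂−J=4  J+j₁−j₂=2  J−j₁+j₂=0  j₁+j₂+J+1=7
(j₁±m₁, j₂±m₂, J±M) = (2,4,4,0,2,0)
P² = 2304/35
sum k=4..4:
  [4] +1/48 = 1/48
S = 1/48
C² = P²·S² = 1/35 ; C = +0.169031

+√(1/35) ≈ +0.169031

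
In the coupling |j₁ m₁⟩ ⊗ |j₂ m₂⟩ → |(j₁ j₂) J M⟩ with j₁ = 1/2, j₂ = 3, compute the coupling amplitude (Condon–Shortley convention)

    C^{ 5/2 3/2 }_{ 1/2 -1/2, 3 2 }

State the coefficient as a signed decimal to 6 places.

-0.845154  (= −√(5/7))

√[6·1!0!5!/7! · 0!1!5!1!4!1!] = √(2880/7)
  +(−1)^1/∏(1,0,0,4,0,1)! = -1/24  (running -1/24)
⟨..|..⟩ = √(2880/7)·(-1/24) = -0.845154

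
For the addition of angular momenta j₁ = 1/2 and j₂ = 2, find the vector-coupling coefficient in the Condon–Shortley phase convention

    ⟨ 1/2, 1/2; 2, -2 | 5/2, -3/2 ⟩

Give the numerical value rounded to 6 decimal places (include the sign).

triangle: 0!·1!·4!/6! = 24/720
(j±m)!: 1!·0!·0!·4!·1!·4! = 576
prefactor² = (2J+1)·Δ·N² = 576/5
  k=0: +1/(0!·0!·0!·0!·1!·4!) = 1/24
Σ = 1/24  ⇒  CG² = 576/5·1/24² = 1/5
CG = +√(1/5) = +0.447214

+0.447214  (= +√(1/5))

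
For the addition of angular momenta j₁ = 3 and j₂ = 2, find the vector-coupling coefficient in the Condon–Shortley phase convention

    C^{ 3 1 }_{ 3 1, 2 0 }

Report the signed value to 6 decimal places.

−√(3/20) = -0.387298

triangle: 2!·4!·2!/9! = 96/362880
(j±m)!: 4!·2!·2!·2!·4!·2! = 9216
prefactor² = (2J+1)·Δ·N² = 256/15
  k=0: +1/(0!·2!·2!·2!·2!·0!) = 1/16
  k=1: −1/(1!·1!·1!·1!·3!·1!) = -1/6
  k=2: +1/(2!·0!·0!·0!·4!·2!) = 1/96
Σ = -3/32  ⇒  CG² = 256/15·(-3/32)² = 3/20
CG = −√(3/20) = -0.387298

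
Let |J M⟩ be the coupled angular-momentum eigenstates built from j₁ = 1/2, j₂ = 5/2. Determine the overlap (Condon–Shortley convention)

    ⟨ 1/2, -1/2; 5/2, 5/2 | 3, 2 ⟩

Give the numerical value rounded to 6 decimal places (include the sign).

j₁+j₂−J=0  J+j₁−j₂=1  J−j₁+j₂=5  j₁+j₂+J+1=7
(j₁±m₁, j₂±m₂, J±M) = (0,1,5,0,5,1)
P² = 2400
sum k=0..0:
  [0] +1/120 = 1/120
S = 1/120
C² = P²·S² = 1/6 ; C = +0.408248

+√(1/6) ≈ +0.408248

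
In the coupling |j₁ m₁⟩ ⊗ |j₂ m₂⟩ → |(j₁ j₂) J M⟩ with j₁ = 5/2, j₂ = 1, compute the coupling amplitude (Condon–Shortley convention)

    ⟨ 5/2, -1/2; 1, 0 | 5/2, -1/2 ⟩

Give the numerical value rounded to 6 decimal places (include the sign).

−√(1/35) ≈ -0.169031

√[6·1!4!1!/7! · 2!3!1!1!2!3!] = √(144/35)
  +(−1)^0/∏(0,1,3,1,1,0)! = 1/6  (running 1/6)
  +(−1)^1/∏(1,0,2,0,2,1)! = -1/4  (running -1/12)
⟨..|..⟩ = √(144/35)·(-1/12) = -0.169031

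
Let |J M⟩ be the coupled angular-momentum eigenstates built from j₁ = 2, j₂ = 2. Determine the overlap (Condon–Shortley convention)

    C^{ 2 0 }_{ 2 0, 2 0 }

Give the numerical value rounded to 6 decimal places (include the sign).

√[5·2!2!2!/7! · 2!2!2!2!2!2!] = √(32/63)
  +(−1)^0/∏(0,2,2,2,0,0)! = 1/8  (running 1/8)
  +(−1)^1/∏(1,1,1,1,1,1)! = -1  (running -7/8)
  +(−1)^2/∏(2,0,0,0,2,2)! = 1/8  (running -3/4)
⟨..|..⟩ = √(32/63)·(-3/4) = -0.534522

-0.534522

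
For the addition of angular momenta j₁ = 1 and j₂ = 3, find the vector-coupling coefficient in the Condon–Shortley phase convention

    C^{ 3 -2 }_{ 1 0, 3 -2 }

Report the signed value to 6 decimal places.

+√(1/3) ≈ +0.577350

j₁+j₂−J=1  J+j₁−j₂=1  J−j₁+j₂=5  j₁+j₂+J+1=8
(j₁±m₁, j₂±m₂, J±M) = (1,1,1,5,1,5)
P² = 300
sum k=0..1:
  [0] +1/24 = 1/24
  [1] −1/120 = -1/120
S = 1/30
C² = P²·S² = 1/3 ; C = +0.577350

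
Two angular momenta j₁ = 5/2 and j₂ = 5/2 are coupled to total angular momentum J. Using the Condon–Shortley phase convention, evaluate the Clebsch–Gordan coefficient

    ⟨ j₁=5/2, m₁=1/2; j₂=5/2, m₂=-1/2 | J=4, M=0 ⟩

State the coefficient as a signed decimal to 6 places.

+0.377964  (= +√(1/7))

√[9·1!4!4!/10! · 3!2!2!3!4!4!] = √(20736/175)
  +(−1)^0/∏(0,1,2,2,2,2)! = 1/16  (running 1/16)
  +(−1)^1/∏(1,0,1,1,3,3)! = -1/36  (running 5/144)
⟨..|..⟩ = √(20736/175)·(5/144) = +0.377964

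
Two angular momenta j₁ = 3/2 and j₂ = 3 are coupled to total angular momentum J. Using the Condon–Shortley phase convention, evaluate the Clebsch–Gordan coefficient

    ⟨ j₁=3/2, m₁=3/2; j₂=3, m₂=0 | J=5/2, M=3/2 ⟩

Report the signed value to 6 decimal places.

√[6·2!1!4!/8! · 3!0!3!3!4!1!] = √(1296/35)
  +(−1)^0/∏(0,2,0,3,1,1)! = 1/12  (running 1/12)
⟨..|..⟩ = √(1296/35)·(1/12) = +0.507093

+0.507093  (= +√(9/35))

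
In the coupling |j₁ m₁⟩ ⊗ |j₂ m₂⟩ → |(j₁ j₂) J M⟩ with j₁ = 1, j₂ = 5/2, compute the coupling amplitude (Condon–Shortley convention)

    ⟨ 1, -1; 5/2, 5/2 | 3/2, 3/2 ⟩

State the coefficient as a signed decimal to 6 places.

+0.816497

triangle: 2!*0!*3!/6! = 12/720
(j±m)!: 0!*2!*5!*0!*3!*0! = 1440
prefactor² = (2J+1)*Δ*N² = 96
  k=2: +1/(2!*0!*0!*3!*0!*0!) = 1/12
Σ = 1/12  ⇒  CG² = 96*1/12² = 2/3
CG = +√(2/3) = +0.816497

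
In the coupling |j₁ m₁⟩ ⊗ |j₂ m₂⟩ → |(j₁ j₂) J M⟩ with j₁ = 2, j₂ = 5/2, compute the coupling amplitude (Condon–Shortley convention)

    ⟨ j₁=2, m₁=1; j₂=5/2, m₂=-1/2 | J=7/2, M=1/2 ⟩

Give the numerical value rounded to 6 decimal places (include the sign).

√[8·1!3!4!/9! · 3!1!2!3!4!3!] = √(1152/35)
  +(−1)^0/∏(0,1,1,2,2,2)! = 1/8  (running 1/8)
  +(−1)^1/∏(1,0,0,1,3,3)! = -1/36  (running 7/72)
⟨..|..⟩ = √(1152/35)·(7/72) = +0.557773

+√(14/45) = +0.557773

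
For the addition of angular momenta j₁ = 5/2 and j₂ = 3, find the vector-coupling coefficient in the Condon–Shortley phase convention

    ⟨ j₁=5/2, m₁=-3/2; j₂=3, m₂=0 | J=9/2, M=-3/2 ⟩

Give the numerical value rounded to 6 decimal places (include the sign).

triangle: 1!×4!×5!/11! = 2880/39916800
(j±m)!: 1!×4!×3!×3!×3!×6! = 3732480
prefactor² = (2J+1)×Δ×N² = 207360/77
  k=0: +1/(0!×1!×4!×3!×0!×2!) = 1/288
  k=1: −1/(1!×0!×3!×2!×1!×3!) = -1/72
Σ = -1/96  ⇒  CG² = 207360/77×(-1/96)² = 45/154
CG = −√(45/154) = -0.540562

-0.540562  (= −√(45/154))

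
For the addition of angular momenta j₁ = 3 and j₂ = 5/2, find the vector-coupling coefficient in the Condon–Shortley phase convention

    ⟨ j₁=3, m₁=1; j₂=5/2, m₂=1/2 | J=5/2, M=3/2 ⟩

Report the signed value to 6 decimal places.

-0.169031

j₁+j₂−J=3  J+j₁−j₂=3  J−j₁+j₂=2  j₁+j₂+J+1=9
(j₁±m₁, j₂±m₂, J±M) = (4,2,3,2,4,1)
P² = 576/35
sum k=1..2:
  [1] −1/8 = -1/8
  [2] +1/12 = 1/12
S = -1/24
C² = P²·S² = 1/35 ; C = -0.169031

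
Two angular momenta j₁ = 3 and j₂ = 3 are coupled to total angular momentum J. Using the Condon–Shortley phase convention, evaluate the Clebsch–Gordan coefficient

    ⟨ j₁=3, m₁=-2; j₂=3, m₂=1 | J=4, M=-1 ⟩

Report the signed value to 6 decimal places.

j₁+j₂−J=2  J+j₁−j₂=4  J−j₁+j₂=4  j₁+j₂+J+1=11
(j₁±m₁, j₂±m₂, J±M) = (1,5,4,2,3,5)
P² = 82944/77
sum k=1..2:
  [1] −1/144 = -1/144
  [2] +1/48 = 1/48
S = 1/72
C² = P²·S² = 16/77 ; C = +0.455842

+0.455842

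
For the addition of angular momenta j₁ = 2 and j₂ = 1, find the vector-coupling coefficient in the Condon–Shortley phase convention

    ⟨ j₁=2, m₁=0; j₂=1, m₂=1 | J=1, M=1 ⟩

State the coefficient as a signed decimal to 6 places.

+√(1/10) ≈ +0.316228

j₁+j₂−J=2  J+j₁−j₂=2  J−j₁+j₂=0  j₁+j₂+J+1=5
(j₁±m₁, j₂±m₂, J±M) = (2,2,2,0,2,0)
P² = 8/5
sum k=2..2:
  [2] +1/4 = 1/4
S = 1/4
C² = P²·S² = 1/10 ; C = +0.316228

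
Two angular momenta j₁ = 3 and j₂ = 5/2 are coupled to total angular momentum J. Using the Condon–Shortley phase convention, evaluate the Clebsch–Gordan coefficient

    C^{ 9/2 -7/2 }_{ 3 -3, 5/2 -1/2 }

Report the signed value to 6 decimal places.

√[10·1!5!4!/11! · 0!6!2!3!1!8!] = √(2764800/11)
  +(−1)^1/∏(1,0,5,1,0,3)! = -1/720  (running -1/720)
⟨..|..⟩ = √(2764800/11)·(-1/720) = -0.696311

−√(16/33) = -0.696311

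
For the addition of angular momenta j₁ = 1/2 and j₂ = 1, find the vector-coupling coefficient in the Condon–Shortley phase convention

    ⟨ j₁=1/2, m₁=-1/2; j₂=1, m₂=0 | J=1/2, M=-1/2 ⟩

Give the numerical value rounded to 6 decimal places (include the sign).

−√(1/3) = -0.577350

√[2·1!0!1!/3! · 0!1!1!1!0!1!] = √(1/3)
  +(−1)^1/∏(1,0,0,0,0,1)! = -1  (running -1)
⟨..|..⟩ = √(1/3)·(-1) = -0.577350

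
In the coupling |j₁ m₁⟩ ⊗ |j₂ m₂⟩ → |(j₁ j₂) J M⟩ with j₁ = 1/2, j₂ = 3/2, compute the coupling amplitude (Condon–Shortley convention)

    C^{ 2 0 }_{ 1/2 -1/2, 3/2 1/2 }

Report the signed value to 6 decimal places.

√[5·0!1!3!/5! · 0!1!2!1!2!2!] = √(2)
  +(−1)^0/∏(0,0,1,2,0,1)! = 1/2  (running 1/2)
⟨..|..⟩ = √(2)·(1/2) = +0.707107

+0.707107  (= +√(1/2))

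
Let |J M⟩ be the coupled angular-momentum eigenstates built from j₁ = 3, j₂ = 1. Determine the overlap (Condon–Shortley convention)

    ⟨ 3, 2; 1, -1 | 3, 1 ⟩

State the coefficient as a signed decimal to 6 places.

+√(5/12) = +0.645497

j₁+j₂−J=1  J+j₁−j₂=5  J−j₁+j₂=1  j₁+j₂+J+1=8
(j₁±m₁, j₂±m₂, J±M) = (5,1,0,2,4,2)
P² = 240
sum k=0..0:
  [0] +1/24 = 1/24
S = 1/24
C² = P²·S² = 5/12 ; C = +0.645497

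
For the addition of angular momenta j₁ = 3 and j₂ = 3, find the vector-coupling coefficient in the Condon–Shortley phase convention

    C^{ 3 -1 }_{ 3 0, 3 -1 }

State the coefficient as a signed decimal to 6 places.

-0.408248

j₁+j₂−J=3  J+j₁−j₂=3  J−j₁+j₂=3  j₁+j₂+J+1=10
(j₁±m₁, j₂±m₂, J±M) = (3,3,2,4,2,4)
P² = 864/25
sum k=0..2:
  [0] +1/72 = 1/72
  [1] −1/8 = -1/8
  [2] +1/24 = 1/24
S = -5/72
C² = P²·S² = 1/6 ; C = -0.408248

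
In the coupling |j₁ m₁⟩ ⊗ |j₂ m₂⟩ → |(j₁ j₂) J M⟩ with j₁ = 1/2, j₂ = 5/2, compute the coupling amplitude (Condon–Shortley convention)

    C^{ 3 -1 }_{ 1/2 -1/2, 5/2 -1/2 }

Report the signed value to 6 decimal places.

+√(2/3) = +0.816497

√[7·0!1!5!/7! · 0!1!2!3!2!4!] = √(96)
  +(−1)^0/∏(0,0,1,2,0,3)! = 1/12  (running 1/12)
⟨..|..⟩ = √(96)·(1/12) = +0.816497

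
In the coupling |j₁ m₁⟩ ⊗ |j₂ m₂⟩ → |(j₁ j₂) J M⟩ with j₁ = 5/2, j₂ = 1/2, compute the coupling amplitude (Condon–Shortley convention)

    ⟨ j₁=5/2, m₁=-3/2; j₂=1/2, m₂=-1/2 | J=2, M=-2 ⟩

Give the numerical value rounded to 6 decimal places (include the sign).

+0.408248  (= +√(1/6))

j₁+j₂−J=1  J+j₁−j₂=4  J−j₁+j₂=0  j₁+j₂+J+1=6
(j₁±m₁, j₂±m₂, J±M) = (1,4,0,1,0,4)
P² = 96
sum k=0..0:
  [0] +1/24 = 1/24
S = 1/24
C² = P²·S² = 1/6 ; C = +0.408248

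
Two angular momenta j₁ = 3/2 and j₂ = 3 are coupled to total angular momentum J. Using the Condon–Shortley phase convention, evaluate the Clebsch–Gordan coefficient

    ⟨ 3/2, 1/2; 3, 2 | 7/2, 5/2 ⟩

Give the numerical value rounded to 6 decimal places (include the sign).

-0.377964

j₁+j₂−J=1  J+j₁−j₂=2  J−j₁+j₂=5  j₁+j₂+J+1=9
(j₁±m₁, j₂±m₂, J±M) = (2,1,5,1,6,1)
P² = 6400/7
sum k=0..1:
  [0] +1/120 = 1/120
  [1] −1/48 = -1/48
S = -1/80
C² = P²·S² = 1/7 ; C = -0.377964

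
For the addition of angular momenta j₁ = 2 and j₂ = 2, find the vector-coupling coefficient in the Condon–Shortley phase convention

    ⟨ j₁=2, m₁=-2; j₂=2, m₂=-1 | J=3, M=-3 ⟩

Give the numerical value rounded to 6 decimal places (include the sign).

j₁+j₂−J=1  J+j₁−j₂=3  J−j₁+j₂=3  j₁+j₂+J+1=8
(j₁±m₁, j₂±m₂, J±M) = (0,4,1,3,0,6)
P² = 648
sum k=1..1:
  [1] −1/36 = -1/36
S = -1/36
C² = P²·S² = 1/2 ; C = -0.707107

-0.707107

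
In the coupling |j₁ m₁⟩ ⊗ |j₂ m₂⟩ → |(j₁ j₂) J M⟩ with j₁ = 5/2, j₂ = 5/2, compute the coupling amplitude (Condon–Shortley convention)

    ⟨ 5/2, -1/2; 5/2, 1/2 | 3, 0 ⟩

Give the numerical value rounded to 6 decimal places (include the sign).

triangle: 2!·3!·3!/9! = 72/362880
(j±m)!: 2!·3!·3!·2!·3!·3! = 5184
prefactor² = (2J+1)·Δ·N² = 36/5
  k=0: +1/(0!·2!·3!·3!·0!·0!) = 1/72
  k=1: −1/(1!·1!·2!·2!·1!·1!) = -1/4
  k=2: +1/(2!·0!·1!·1!·2!·2!) = 1/8
Σ = -1/9  ⇒  CG² = 36/5·(-1/9)² = 4/45
CG = −√(4/45) = -0.298142

-0.298142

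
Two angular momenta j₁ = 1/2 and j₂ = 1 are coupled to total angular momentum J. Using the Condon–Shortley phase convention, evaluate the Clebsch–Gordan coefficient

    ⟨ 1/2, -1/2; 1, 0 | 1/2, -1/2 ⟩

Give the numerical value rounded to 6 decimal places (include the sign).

-0.577350  (= −√(1/3))

j₁+j₂−J=1  J+j₁−j₂=0  J−j₁+j₂=1  j₁+j₂+J+1=3
(j₁±m₁, j₂±m₂, J±M) = (0,1,1,1,0,1)
P² = 1/3
sum k=1..1:
  [1] −1/1 = -1
S = -1
C² = P²·S² = 1/3 ; C = -0.577350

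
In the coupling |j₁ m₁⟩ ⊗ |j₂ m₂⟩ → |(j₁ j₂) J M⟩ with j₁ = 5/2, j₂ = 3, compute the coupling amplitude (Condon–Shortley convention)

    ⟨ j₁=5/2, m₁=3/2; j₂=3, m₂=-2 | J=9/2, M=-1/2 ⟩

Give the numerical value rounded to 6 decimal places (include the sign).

+√(361/1386) = +0.510355

j₁+j₂−J=1  J+j₁−j₂=4  J−j₁+j₂=5  j₁+j₂+J+1=11
(j₁±m₁, j₂±m₂, J±M) = (4,1,1,5,4,5)
P² = 460800/77
sum k=0..1:
  [0] +1/144 = 1/144
  [1] −1/2880 = -1/2880
S = 19/2880
C² = P²·S² = 361/1386 ; C = +0.510355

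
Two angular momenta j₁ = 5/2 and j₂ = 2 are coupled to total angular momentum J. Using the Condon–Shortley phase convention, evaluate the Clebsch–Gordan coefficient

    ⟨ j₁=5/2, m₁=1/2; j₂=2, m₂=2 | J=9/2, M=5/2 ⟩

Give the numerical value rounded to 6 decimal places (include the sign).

+0.527046

j₁+j₂−J=0  J+j₁−j₂=5  J−j₁+j₂=4  j₁+j₂+J+1=10
(j₁±m₁, j₂±m₂, J±M) = (3,2,4,0,7,2)
P² = 23040
sum k=0..0:
  [0] +1/288 = 1/288
S = 1/288
C² = P²·S² = 5/18 ; C = +0.527046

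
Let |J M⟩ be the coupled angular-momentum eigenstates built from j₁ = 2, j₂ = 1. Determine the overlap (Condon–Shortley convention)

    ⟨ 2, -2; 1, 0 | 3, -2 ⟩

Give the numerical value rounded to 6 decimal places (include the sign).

+0.577350  (= +√(1/3))

√[7·0!4!2!/7! · 0!4!1!1!1!5!] = √(192)
  +(−1)^0/∏(0,0,4,1,0,1)! = 1/24  (running 1/24)
⟨..|..⟩ = √(192)·(1/24) = +0.577350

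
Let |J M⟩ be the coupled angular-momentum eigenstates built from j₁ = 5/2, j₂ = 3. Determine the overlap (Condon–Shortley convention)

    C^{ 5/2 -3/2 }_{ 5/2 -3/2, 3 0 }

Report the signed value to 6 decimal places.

+0.483046

triangle: 3!·2!·3!/9! = 72/362880
(j±m)!: 1!·4!·3!·3!·1!·4! = 20736
prefactor² = (2J+1)·Δ·N² = 864/35
  k=2: +1/(2!·1!·2!·1!·0!·2!) = 1/8
  k=3: −1/(3!·0!·1!·0!·1!·3!) = -1/36
Σ = 7/72  ⇒  CG² = 864/35·7/72² = 7/30
CG = +√(7/30) = +0.483046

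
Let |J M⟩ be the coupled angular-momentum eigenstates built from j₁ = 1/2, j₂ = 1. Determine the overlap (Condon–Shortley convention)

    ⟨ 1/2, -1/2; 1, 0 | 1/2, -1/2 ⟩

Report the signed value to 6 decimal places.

−√(1/3) ≈ -0.577350

√[2·1!0!1!/3! · 0!1!1!1!0!1!] = √(1/3)
  +(−1)^1/∏(1,0,0,0,0,1)! = -1  (running -1)
⟨..|..⟩ = √(1/3)·(-1) = -0.577350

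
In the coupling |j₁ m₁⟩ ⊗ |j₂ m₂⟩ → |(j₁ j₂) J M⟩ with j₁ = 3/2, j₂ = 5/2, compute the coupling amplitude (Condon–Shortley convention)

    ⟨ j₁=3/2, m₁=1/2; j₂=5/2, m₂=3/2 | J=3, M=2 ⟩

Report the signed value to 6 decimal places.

triangle: 1!*2!*4!/8! = 48/40320
(j±m)!: 2!*1!*4!*1!*5!*1! = 5760
prefactor² = (2J+1)*Δ*N² = 48
  k=0: +1/(0!*1!*1!*4!*1!*0!) = 1/24
  k=1: −1/(1!*0!*0!*3!*2!*1!) = -1/12
Σ = -1/24  ⇒  CG² = 48*(-1/24)² = 1/12
CG = −√(1/12) = -0.288675

-0.288675  (= −√(1/12))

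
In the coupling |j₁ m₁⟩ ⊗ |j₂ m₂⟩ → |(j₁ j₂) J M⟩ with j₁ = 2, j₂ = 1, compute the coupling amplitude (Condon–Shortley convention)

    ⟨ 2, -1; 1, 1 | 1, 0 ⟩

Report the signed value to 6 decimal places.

√[3·2!2!0!/5! · 1!3!2!0!1!1!] = √(6/5)
  +(−1)^2/∏(2,0,1,0,1,0)! = 1/2  (running 1/2)
⟨..|..⟩ = √(6/5)·(1/2) = +0.547723

+0.547723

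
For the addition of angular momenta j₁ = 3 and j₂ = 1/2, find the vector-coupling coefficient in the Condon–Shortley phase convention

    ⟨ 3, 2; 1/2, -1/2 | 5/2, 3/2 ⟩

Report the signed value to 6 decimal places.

√[6·1!5!0!/7! · 5!1!0!1!4!1!] = √(2880/7)
  +(−1)^0/∏(0,1,1,0,4,0)! = 1/24  (running 1/24)
⟨..|..⟩ = √(2880/7)·(1/24) = +0.845154

+0.845154  (= +√(5/7))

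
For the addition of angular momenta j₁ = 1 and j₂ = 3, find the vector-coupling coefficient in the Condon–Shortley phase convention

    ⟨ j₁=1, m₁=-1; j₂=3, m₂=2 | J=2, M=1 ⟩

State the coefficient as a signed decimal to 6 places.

+0.690066  (= +√(10/21))

√[5·2!0!4!/7! · 0!2!5!1!3!1!] = √(480/7)
  +(−1)^2/∏(2,0,0,3,0,1)! = 1/12  (running 1/12)
⟨..|..⟩ = √(480/7)·(1/12) = +0.690066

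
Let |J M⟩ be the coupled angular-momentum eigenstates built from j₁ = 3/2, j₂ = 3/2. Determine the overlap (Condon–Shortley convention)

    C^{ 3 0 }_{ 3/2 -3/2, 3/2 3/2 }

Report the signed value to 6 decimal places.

√[7·0!3!3!/7! · 0!3!3!0!3!3!] = √(324/5)
  +(−1)^0/∏(0,0,3,3,0,0)! = 1/36  (running 1/36)
⟨..|..⟩ = √(324/5)·(1/36) = +0.223607

+0.223607  (= +√(1/20))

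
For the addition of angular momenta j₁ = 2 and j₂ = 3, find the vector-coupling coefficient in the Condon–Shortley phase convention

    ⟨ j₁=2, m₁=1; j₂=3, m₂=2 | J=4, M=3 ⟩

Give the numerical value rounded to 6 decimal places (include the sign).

-0.223607  (= −√(1/20))

triangle: 1!×3!×5!/10! = 720/3628800
(j±m)!: 3!×1!×5!×1!×7!×1! = 3628800
prefactor² = (2J+1)×Δ×N² = 6480
  k=0: +1/(0!×1!×1!×5!×2!×0!) = 1/240
  k=1: −1/(1!×0!×0!×4!×3!×1!) = -1/144
Σ = -1/360  ⇒  CG² = 6480×(-1/360)² = 1/20
CG = −√(1/20) = -0.223607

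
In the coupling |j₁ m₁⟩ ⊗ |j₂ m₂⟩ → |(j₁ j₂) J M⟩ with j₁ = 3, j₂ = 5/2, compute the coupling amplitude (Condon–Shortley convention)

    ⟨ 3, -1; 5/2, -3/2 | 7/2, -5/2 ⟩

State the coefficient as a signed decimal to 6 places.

j₁+j₂−J=2  J+j₁−j₂=4  J−j₁+j₂=3  j₁+j₂+J+1=10
(j₁±m₁, j₂±m₂, J±M) = (2,4,1,4,1,6)
P² = 18432/35
sum k=0..1:
  [0] +1/96 = 1/96
  [1] −1/36 = -1/36
S = -5/288
C² = P²·S² = 10/63 ; C = -0.398410

-0.398410  (= −√(10/63))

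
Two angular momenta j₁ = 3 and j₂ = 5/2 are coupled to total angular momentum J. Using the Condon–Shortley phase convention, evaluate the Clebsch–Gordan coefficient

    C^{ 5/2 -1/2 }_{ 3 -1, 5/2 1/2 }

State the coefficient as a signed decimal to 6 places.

+√(8/35) = +0.478091

j₁+j₂−J=3  J+j₁−j₂=3  J−j₁+j₂=2  j₁+j₂+J+1=9
(j₁±m₁, j₂±m₂, J±M) = (2,4,3,2,2,3)
P² = 288/35
sum k=1..3:
  [1] −1/24 = -1/24
  [2] +1/4 = 1/4
  [3] −1/24 = -1/24
S = 1/6
C² = P²·S² = 8/35 ; C = +0.478091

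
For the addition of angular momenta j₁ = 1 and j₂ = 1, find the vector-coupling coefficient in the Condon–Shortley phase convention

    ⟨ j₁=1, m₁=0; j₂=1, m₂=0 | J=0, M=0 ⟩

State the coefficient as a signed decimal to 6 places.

√[1·2!0!0!/3! · 1!1!1!1!0!0!] = √(1/3)
  +(−1)^1/∏(1,1,0,0,0,0)! = -1  (running -1)
⟨..|..⟩ = √(1/3)·(-1) = -0.577350

−√(1/3) = -0.577350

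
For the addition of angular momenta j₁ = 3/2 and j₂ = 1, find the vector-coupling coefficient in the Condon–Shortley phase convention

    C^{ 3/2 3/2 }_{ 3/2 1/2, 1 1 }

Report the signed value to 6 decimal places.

√[4·1!2!1!/5! · 2!1!2!0!3!0!] = √(8/5)
  +(−1)^1/∏(1,0,0,1,2,0)! = -1/2  (running -1/2)
⟨..|..⟩ = √(8/5)·(-1/2) = -0.632456

-0.632456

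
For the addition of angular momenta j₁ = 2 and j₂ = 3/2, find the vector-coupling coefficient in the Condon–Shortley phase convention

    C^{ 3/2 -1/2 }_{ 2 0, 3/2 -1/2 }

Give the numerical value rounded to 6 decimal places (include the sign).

triangle: 2!×2!×1!/6! = 4/720
(j±m)!: 2!×2!×1!×2!×1!×2! = 16
prefactor² = (2J+1)×Δ×N² = 16/45
  k=0: +1/(0!×2!×2!×1!×0!×0!) = 1/4
  k=1: −1/(1!×1!×1!×0!×1!×1!) = -1
Σ = -3/4  ⇒  CG² = 16/45×(-3/4)² = 1/5
CG = −√(1/5) = -0.447214

-0.447214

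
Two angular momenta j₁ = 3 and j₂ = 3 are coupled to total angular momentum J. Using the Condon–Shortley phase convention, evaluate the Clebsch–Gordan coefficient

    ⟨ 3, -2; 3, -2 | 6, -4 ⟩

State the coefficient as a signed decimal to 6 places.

triangle: 0!*6!*6!/13! = 518400/6227020800
(j±m)!: 1!*5!*1!*5!*2!*10! = 104509440000
prefactor² = (2J+1)*Δ*N² = 1244160000/11
  k=0: +1/(0!*0!*5!*1!*1!*5!) = 1/14400
Σ = 1/14400  ⇒  CG² = 1244160000/11*1/14400² = 6/11
CG = +√(6/11) = +0.738549

+0.738549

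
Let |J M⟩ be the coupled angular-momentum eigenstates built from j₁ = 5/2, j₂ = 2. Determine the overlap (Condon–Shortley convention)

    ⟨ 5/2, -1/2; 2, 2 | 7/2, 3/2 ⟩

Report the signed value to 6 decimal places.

−√(8/21) = -0.617213

√[8·1!4!3!/9! · 2!3!4!0!5!2!] = √(1536/7)
  +(−1)^1/∏(1,0,2,3,2,0)! = -1/24  (running -1/24)
⟨..|..⟩ = √(1536/7)·(-1/24) = -0.617213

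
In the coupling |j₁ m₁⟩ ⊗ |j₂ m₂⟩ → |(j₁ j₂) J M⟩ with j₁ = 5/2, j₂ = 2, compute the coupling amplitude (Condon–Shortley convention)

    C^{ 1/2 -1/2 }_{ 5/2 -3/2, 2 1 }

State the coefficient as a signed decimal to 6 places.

−√(4/15) ≈ -0.516398

j₁+j₂−J=4  J+j₁−j₂=1  J−j₁+j₂=0  j₁+j₂+J+1=6
(j₁±m₁, j₂±m₂, J±M) = (1,4,3,1,0,1)
P² = 48/5
sum k=3..3:
  [3] −1/6 = -1/6
S = -1/6
C² = P²·S² = 4/15 ; C = -0.516398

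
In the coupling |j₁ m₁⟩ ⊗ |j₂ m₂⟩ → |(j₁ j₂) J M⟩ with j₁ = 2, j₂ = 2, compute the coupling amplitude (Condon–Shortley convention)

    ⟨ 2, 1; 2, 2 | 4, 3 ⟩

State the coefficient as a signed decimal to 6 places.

j₁+j₂−J=0  J+j₁−j₂=4  J−j₁+j₂=4  j₁+j₂+J+1=9
(j₁±m₁, j₂±m₂, J±M) = (3,1,4,0,7,1)
P² = 10368
sum k=0..0:
  [0] +1/144 = 1/144
S = 1/144
C² = P²·S² = 1/2 ; C = +0.707107

+√(1/2) ≈ +0.707107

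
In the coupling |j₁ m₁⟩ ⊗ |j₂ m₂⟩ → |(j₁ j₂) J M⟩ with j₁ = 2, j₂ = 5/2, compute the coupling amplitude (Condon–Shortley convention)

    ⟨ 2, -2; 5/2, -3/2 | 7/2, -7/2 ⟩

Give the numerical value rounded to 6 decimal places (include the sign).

triangle: 1!×3!×4!/9! = 144/362880
(j±m)!: 0!×4!×1!×4!×0!×7! = 2903040
prefactor² = (2J+1)×Δ×N² = 9216
  k=1: −1/(1!×0!×3!×0!×0!×4!) = -1/144
Σ = -1/144  ⇒  CG² = 9216×(-1/144)² = 4/9
CG = −√(4/9) = -0.666667

−√(4/9) ≈ -0.666667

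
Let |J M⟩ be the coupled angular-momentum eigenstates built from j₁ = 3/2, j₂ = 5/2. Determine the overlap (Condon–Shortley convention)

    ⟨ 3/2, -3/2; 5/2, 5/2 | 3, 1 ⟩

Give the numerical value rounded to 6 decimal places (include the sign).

-0.353553

√[7·1!2!4!/8! · 0!3!5!0!4!2!] = √(288)
  +(−1)^1/∏(1,0,2,4,0,0)! = -1/48  (running -1/48)
⟨..|..⟩ = √(288)·(-1/48) = -0.353553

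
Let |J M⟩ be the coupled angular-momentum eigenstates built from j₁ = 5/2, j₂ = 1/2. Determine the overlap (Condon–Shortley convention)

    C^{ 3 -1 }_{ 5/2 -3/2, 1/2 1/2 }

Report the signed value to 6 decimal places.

triangle: 0!×5!×1!/7! = 120/5040
(j±m)!: 1!×4!×1!×0!×2!×4! = 1152
prefactor² = (2J+1)×Δ×N² = 192
  k=0: +1/(0!×0!×4!×1!×1!×0!) = 1/24
Σ = 1/24  ⇒  CG² = 192×1/24² = 1/3
CG = +√(1/3) = +0.577350

+0.577350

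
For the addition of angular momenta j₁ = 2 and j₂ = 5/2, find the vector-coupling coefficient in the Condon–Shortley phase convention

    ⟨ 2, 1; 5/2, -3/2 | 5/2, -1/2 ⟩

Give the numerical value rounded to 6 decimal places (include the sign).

+√(6/35) ≈ +0.414039

j₁+j₂−J=2  J+j₁−j₂=2  J−j₁+j₂=3  j₁+j₂+J+1=8
(j₁±m₁, j₂±m₂, J±M) = (3,1,1,4,2,3)
P² = 216/35
sum k=0..1:
  [0] +1/4 = 1/4
  [1] −1/12 = -1/12
S = 1/6
C² = P²·S² = 6/35 ; C = +0.414039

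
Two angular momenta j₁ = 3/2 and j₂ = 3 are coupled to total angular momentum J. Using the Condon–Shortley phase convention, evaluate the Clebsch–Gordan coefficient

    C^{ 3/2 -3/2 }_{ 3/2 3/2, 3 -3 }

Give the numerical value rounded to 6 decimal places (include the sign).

triangle: 3!·0!·3!/7! = 36/5040
(j±m)!: 3!·0!·0!·6!·0!·3! = 25920
prefactor² = (2J+1)·Δ·N² = 5184/7
  k=0: +1/(0!·3!·0!·0!·0!·3!) = 1/36
Σ = 1/36  ⇒  CG² = 5184/7·1/36² = 4/7
CG = +√(4/7) = +0.755929

+√(4/7) = +0.755929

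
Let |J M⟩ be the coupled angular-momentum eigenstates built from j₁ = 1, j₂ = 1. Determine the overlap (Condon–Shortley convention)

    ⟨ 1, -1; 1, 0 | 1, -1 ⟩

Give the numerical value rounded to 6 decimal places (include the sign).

-0.707107  (= −√(1/2))

j₁+j₂−J=1  J+j₁−j₂=1  J−j₁+j₂=1  j₁+j₂+J+1=4
(j₁±m₁, j₂±m₂, J±M) = (0,2,1,1,0,2)
P² = 1/2
sum k=1..1:
  [1] −1/1 = -1
S = -1
C² = P²·S² = 1/2 ; C = -0.707107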